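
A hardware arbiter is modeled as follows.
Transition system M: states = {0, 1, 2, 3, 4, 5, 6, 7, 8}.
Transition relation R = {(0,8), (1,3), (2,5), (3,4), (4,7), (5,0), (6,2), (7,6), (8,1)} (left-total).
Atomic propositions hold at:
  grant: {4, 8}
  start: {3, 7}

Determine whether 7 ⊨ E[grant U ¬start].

No

Sat(¬start) = {0, 1, 2, 4, 5, 6, 8}
E[grant U ¬start]: least fixpoint, start Z0 = Sat(¬start) = {0, 1, 2, 4, 5, 6, 8}, add states in Sat(grant) with some successor in Z. Already a fixed point.
Sat(E[grant U ¬start]) = {0, 1, 2, 4, 5, 6, 8}
7 ∉ Sat(E[grant U ¬start]) = {0, 1, 2, 4, 5, 6, 8}, so the formula does not hold at 7.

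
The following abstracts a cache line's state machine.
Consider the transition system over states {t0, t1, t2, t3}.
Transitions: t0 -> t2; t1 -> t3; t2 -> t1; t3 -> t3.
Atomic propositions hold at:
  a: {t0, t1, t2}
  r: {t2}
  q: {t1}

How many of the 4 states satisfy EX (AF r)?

1

AF r: least fixpoint, start Z0 = {t2}, add states with every successor in Z. Z1 = {t0, t2}; fixed.
Sat(AF r) = {t0, t2}
Sat(EX (AF r)) = {s : some successor in {t0, t2}} = {t0}
|Sat(EX (AF r))| = |{t0}| = 1.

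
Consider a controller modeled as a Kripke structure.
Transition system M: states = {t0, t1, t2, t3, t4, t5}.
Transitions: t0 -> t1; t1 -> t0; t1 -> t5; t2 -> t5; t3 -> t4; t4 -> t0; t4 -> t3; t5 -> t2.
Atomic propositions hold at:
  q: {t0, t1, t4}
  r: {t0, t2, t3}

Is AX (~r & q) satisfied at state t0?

Yes

Sat(~r) = {t1, t4, t5}
Sat(~r & q) = {t1, t4}
Sat(AX (~r & q)) = {s : every successor in {t1, t4}} = {t0, t3}
t0 ∈ Sat(AX (~r & q)) = {t0, t3}, so the formula holds at t0.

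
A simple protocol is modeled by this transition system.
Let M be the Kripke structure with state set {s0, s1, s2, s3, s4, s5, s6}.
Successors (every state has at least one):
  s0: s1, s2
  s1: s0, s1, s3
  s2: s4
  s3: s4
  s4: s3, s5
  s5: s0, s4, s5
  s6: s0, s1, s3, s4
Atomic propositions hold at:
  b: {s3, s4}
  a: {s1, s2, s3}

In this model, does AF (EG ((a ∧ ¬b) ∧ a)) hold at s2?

No

Sat(¬b) = {s0, s1, s2, s5, s6}
Sat(a ∧ ¬b) = {s1, s2}
Sat((a ∧ ¬b) ∧ a) = {s1, s2}
EG ((a ∧ ¬b) ∧ a): greatest fixpoint, start Z0 = {s1, s2}, keep only states in Sat with some successor in Z. Z1 = {s1}; fixed.
Sat(EG ((a ∧ ¬b) ∧ a)) = {s1}
AF (EG ((a ∧ ¬b) ∧ a)): least fixpoint, start Z0 = {s1}, add states with every successor in Z. Already a fixed point.
Sat(AF (EG ((a ∧ ¬b) ∧ a))) = {s1}
s2 ∉ Sat(AF (EG ((a ∧ ¬b) ∧ a))) = {s1}, so the formula does not hold at s2.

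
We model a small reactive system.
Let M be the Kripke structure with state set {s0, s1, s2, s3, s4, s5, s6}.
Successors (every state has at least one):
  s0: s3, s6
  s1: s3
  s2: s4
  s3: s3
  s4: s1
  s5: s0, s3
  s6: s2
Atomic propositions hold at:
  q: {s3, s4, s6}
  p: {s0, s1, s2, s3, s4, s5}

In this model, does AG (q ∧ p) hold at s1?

No

Sat(q ∧ p) = {s3, s4}
AG (q ∧ p): greatest fixpoint, start Z0 = {s3, s4}, keep only states in Sat with every successor in Z. Z1 = {s3}; fixed.
Sat(AG (q ∧ p)) = {s3}
s1 ∉ Sat(AG (q ∧ p)) = {s3}, so the formula does not hold at s1.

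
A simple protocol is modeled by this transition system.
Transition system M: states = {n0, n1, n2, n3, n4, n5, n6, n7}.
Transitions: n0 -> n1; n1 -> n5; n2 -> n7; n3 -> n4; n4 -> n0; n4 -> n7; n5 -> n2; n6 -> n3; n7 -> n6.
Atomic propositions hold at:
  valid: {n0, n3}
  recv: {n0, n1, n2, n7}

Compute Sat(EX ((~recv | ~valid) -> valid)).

{n4, n6}

Sat(~recv) = {n3, n4, n5, n6}
Sat(~valid) = {n1, n2, n4, n5, n6, n7}
Sat(~recv | ~valid) = {n1, n2, n3, n4, n5, n6, n7}
Sat((~recv | ~valid) -> valid) = {n0, n3}
Sat(EX ((~recv | ~valid) -> valid)) = {s : some successor in {n0, n3}} = {n4, n6}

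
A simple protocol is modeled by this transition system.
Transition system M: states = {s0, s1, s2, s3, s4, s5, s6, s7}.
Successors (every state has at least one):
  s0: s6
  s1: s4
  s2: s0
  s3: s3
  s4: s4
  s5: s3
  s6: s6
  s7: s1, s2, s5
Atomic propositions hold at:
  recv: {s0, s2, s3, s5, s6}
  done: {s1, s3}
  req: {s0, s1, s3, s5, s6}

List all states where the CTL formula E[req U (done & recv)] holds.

Sat(done & recv) = {s3}
E[req U (done & recv)]: least fixpoint, start Z0 = Sat((done & recv)) = {s3}, add states in Sat(req) with some successor in Z. Z1 = {s3, s5}; fixed.
Sat(E[req U (done & recv)]) = {s3, s5}

{s3, s5}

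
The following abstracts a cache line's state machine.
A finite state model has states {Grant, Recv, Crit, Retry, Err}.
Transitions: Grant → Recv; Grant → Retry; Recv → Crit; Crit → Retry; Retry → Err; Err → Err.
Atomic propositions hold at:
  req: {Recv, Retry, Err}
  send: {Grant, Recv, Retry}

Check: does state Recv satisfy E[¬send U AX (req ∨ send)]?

No

Sat(¬send) = {Crit, Err}
Sat(req ∨ send) = {Grant, Recv, Retry, Err}
Sat(AX (req ∨ send)) = {s : every successor in {Grant, Recv, Retry, Err}} = {Grant, Crit, Retry, Err}
E[¬send U AX (req ∨ send)]: least fixpoint, start Z0 = Sat(AX (req ∨ send)) = {Grant, Crit, Retry, Err}, add states in Sat(¬send) with some successor in Z. Already a fixed point.
Sat(E[¬send U AX (req ∨ send)]) = {Grant, Crit, Retry, Err}
Recv ∉ Sat(E[¬send U AX (req ∨ send)]) = {Grant, Crit, Retry, Err}, so the formula does not hold at Recv.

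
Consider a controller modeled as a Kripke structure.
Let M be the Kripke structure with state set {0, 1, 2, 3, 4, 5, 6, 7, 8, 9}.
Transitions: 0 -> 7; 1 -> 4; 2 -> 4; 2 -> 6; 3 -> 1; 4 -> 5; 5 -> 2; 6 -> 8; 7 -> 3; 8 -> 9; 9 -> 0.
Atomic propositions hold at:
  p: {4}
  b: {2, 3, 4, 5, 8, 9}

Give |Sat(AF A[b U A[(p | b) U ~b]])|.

Sat(p | b) = {2, 3, 4, 5, 8, 9}
Sat(~b) = {0, 1, 6, 7}
A[(p | b) U ~b]: least fixpoint, start Z0 = Sat(~b) = {0, 1, 6, 7}, add states in Sat(p | b) with every successor in Z. Z1 = {0, 1, 3, 6, 7, 9}; Z2 = {0, 1, 3, 6, 7, 8, 9}; fixed.
Sat(A[(p | b) U ~b]) = {0, 1, 3, 6, 7, 8, 9}
A[b U A[(p | b) U ~b]]: least fixpoint, start Z0 = Sat(A[(p | b) U ~b]) = {0, 1, 3, 6, 7, 8, 9}, add states in Sat(b) with every successor in Z. Already a fixed point.
Sat(A[b U A[(p | b) U ~b]]) = {0, 1, 3, 6, 7, 8, 9}
AF A[b U A[(p | b) U ~b]]: least fixpoint, start Z0 = {0, 1, 3, 6, 7, 8, 9}, add states with every successor in Z. Already a fixed point.
Sat(AF A[b U A[(p | b) U ~b]]) = {0, 1, 3, 6, 7, 8, 9}
|Sat(AF A[b U A[(p | b) U ~b]])| = |{0, 1, 3, 6, 7, 8, 9}| = 7.

7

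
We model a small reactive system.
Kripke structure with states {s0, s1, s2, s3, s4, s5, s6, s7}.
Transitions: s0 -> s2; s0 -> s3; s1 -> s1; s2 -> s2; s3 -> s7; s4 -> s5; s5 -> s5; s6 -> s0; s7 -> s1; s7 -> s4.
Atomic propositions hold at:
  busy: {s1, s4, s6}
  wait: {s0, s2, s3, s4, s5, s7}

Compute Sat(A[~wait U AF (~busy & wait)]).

Sat(~wait) = {s1, s6}
Sat(~busy) = {s0, s2, s3, s5, s7}
Sat(~busy & wait) = {s0, s2, s3, s5, s7}
AF (~busy & wait): least fixpoint, start Z0 = {s0, s2, s3, s5, s7}, add states with every successor in Z. Z1 = {s0, s2, s3, s4, s5, s6, s7}; fixed.
Sat(AF (~busy & wait)) = {s0, s2, s3, s4, s5, s6, s7}
A[~wait U AF (~busy & wait)]: least fixpoint, start Z0 = Sat(AF (~busy & wait)) = {s0, s2, s3, s4, s5, s6, s7}, add states in Sat(~wait) with every successor in Z. Already a fixed point.
Sat(A[~wait U AF (~busy & wait)]) = {s0, s2, s3, s4, s5, s6, s7}

{s0, s2, s3, s4, s5, s6, s7}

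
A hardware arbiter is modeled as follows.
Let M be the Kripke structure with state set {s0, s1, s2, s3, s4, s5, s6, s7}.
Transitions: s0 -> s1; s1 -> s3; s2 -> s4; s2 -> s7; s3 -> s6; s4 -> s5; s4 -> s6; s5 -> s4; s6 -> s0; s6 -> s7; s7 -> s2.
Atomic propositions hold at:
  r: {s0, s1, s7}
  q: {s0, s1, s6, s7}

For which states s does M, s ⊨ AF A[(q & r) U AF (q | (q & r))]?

{s0, s1, s3, s6, s7}

Sat(q & r) = {s0, s1, s7}
Sat(q | (q & r)) = {s0, s1, s6, s7}
AF (q | (q & r)): least fixpoint, start Z0 = {s0, s1, s6, s7}, add states with every successor in Z. Z1 = {s0, s1, s3, s6, s7}; fixed.
Sat(AF (q | (q & r))) = {s0, s1, s3, s6, s7}
A[(q & r) U AF (q | (q & r))]: least fixpoint, start Z0 = Sat(AF (q | (q & r))) = {s0, s1, s3, s6, s7}, add states in Sat(q & r) with every successor in Z. Already a fixed point.
Sat(A[(q & r) U AF (q | (q & r))]) = {s0, s1, s3, s6, s7}
AF A[(q & r) U AF (q | (q & r))]: least fixpoint, start Z0 = {s0, s1, s3, s6, s7}, add states with every successor in Z. Already a fixed point.
Sat(AF A[(q & r) U AF (q | (q & r))]) = {s0, s1, s3, s6, s7}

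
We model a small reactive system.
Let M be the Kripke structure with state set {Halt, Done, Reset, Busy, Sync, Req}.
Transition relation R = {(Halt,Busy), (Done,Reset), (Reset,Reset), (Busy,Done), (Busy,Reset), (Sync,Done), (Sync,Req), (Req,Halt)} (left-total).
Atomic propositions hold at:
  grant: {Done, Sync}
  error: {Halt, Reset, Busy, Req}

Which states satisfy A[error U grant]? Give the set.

{Done, Sync}

A[error U grant]: least fixpoint, start Z0 = Sat(grant) = {Done, Sync}, add states in Sat(error) with every successor in Z. Already a fixed point.
Sat(A[error U grant]) = {Done, Sync}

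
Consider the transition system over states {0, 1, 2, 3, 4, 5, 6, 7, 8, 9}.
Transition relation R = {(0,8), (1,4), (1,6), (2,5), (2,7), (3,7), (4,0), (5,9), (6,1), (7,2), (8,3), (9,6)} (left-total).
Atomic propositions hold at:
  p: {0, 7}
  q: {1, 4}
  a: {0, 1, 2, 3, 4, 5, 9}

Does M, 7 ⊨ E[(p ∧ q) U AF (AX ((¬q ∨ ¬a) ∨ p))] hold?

Yes

Sat(p ∧ q) = ∅
Sat(¬q) = {0, 2, 3, 5, 6, 7, 8, 9}
Sat(¬a) = {6, 7, 8}
Sat(¬q ∨ ¬a) = {0, 2, 3, 5, 6, 7, 8, 9}
Sat((¬q ∨ ¬a) ∨ p) = {0, 2, 3, 5, 6, 7, 8, 9}
Sat(AX ((¬q ∨ ¬a) ∨ p)) = {s : every successor in {0, 2, 3, 5, 6, 7, 8, 9}} = {0, 2, 3, 4, 5, 7, 8, 9}
AF (AX ((¬q ∨ ¬a) ∨ p)): least fixpoint, start Z0 = {0, 2, 3, 4, 5, 7, 8, 9}, add states with every successor in Z. Already a fixed point.
Sat(AF (AX ((¬q ∨ ¬a) ∨ p))) = {0, 2, 3, 4, 5, 7, 8, 9}
E[(p ∧ q) U AF (AX ((¬q ∨ ¬a) ∨ p))]: least fixpoint, start Z0 = Sat(AF (AX ((¬q ∨ ¬a) ∨ p))) = {0, 2, 3, 4, 5, 7, 8, 9}, add states in Sat(p ∧ q) with some successor in Z. Already a fixed point.
Sat(E[(p ∧ q) U AF (AX ((¬q ∨ ¬a) ∨ p))]) = {0, 2, 3, 4, 5, 7, 8, 9}
7 ∈ Sat(E[(p ∧ q) U AF (AX ((¬q ∨ ¬a) ∨ p))]) = {0, 2, 3, 4, 5, 7, 8, 9}, so the formula holds at 7.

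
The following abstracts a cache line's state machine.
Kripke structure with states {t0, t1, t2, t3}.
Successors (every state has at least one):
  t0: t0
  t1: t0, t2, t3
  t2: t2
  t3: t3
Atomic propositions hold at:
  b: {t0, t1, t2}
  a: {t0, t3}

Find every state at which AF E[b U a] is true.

E[b U a]: least fixpoint, start Z0 = Sat(a) = {t0, t3}, add states in Sat(b) with some successor in Z. Z1 = {t0, t1, t3}; fixed.
Sat(E[b U a]) = {t0, t1, t3}
AF E[b U a]: least fixpoint, start Z0 = {t0, t1, t3}, add states with every successor in Z. Already a fixed point.
Sat(AF E[b U a]) = {t0, t1, t3}

{t0, t1, t3}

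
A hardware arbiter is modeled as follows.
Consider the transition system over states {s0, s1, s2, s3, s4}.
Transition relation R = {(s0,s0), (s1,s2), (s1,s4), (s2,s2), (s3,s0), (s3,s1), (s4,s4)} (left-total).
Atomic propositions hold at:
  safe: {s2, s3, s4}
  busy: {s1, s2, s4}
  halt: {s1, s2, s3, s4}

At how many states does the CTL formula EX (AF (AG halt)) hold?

4

AG halt: greatest fixpoint, start Z0 = {s1, s2, s3, s4}, keep only states in Sat with every successor in Z. Z1 = {s1, s2, s4}; fixed.
Sat(AG halt) = {s1, s2, s4}
AF (AG halt): least fixpoint, start Z0 = {s1, s2, s4}, add states with every successor in Z. Already a fixed point.
Sat(AF (AG halt)) = {s1, s2, s4}
Sat(EX (AF (AG halt))) = {s : some successor in {s1, s2, s4}} = {s1, s2, s3, s4}
|Sat(EX (AF (AG halt)))| = |{s1, s2, s3, s4}| = 4.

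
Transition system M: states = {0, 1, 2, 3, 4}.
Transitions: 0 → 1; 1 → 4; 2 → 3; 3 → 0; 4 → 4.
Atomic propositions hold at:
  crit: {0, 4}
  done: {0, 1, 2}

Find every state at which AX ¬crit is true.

{0, 2}

Sat(¬crit) = {1, 2, 3}
Sat(AX ¬crit) = {s : every successor in {1, 2, 3}} = {0, 2}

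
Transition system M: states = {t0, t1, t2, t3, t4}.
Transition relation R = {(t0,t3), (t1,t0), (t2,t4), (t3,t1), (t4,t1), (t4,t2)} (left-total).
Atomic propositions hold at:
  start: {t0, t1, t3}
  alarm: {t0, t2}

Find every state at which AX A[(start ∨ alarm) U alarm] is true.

{t0, t1, t3, t4}

Sat(start ∨ alarm) = {t0, t1, t2, t3}
A[(start ∨ alarm) U alarm]: least fixpoint, start Z0 = Sat(alarm) = {t0, t2}, add states in Sat(start ∨ alarm) with every successor in Z. Z1 = {t0, t1, t2}; Z2 = {t0, t1, t2, t3}; fixed.
Sat(A[(start ∨ alarm) U alarm]) = {t0, t1, t2, t3}
Sat(AX A[(start ∨ alarm) U alarm]) = {s : every successor in {t0, t1, t2, t3}} = {t0, t1, t3, t4}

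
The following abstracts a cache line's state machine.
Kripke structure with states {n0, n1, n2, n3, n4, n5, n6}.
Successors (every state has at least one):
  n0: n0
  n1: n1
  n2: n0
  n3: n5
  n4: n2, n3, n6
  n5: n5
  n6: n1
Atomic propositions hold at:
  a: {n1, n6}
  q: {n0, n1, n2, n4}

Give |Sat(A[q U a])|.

A[q U a]: least fixpoint, start Z0 = Sat(a) = {n1, n6}, add states in Sat(q) with every successor in Z. Already a fixed point.
Sat(A[q U a]) = {n1, n6}
|Sat(A[q U a])| = |{n1, n6}| = 2.

2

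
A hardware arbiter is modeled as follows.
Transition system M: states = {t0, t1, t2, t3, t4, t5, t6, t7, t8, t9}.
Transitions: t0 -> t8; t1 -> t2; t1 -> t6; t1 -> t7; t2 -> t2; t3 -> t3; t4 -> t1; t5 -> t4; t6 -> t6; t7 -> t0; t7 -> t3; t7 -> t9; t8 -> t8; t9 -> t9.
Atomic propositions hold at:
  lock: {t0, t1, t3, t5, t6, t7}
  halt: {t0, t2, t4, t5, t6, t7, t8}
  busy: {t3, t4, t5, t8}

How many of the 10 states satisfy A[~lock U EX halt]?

Sat(~lock) = {t2, t4, t8, t9}
Sat(EX halt) = {s : some successor in {t0, t2, t4, t5, t6, t7, t8}} = {t0, t1, t2, t5, t6, t7, t8}
A[~lock U EX halt]: least fixpoint, start Z0 = Sat(EX halt) = {t0, t1, t2, t5, t6, t7, t8}, add states in Sat(~lock) with every successor in Z. Z1 = {t0, t1, t2, t4, t5, t6, t7, t8}; fixed.
Sat(A[~lock U EX halt]) = {t0, t1, t2, t4, t5, t6, t7, t8}
|Sat(A[~lock U EX halt])| = |{t0, t1, t2, t4, t5, t6, t7, t8}| = 8.

8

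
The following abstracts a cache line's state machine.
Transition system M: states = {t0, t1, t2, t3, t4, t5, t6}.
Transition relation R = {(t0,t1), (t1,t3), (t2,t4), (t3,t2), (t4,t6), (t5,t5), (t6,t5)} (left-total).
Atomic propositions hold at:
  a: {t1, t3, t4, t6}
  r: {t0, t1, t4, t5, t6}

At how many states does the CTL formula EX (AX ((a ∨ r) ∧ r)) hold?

5

Sat(a ∨ r) = {t0, t1, t3, t4, t5, t6}
Sat((a ∨ r) ∧ r) = {t0, t1, t4, t5, t6}
Sat(AX ((a ∨ r) ∧ r)) = {s : every successor in {t0, t1, t4, t5, t6}} = {t0, t2, t4, t5, t6}
Sat(EX (AX ((a ∨ r) ∧ r))) = {s : some successor in {t0, t2, t4, t5, t6}} = {t2, t3, t4, t5, t6}
|Sat(EX (AX ((a ∨ r) ∧ r)))| = |{t2, t3, t4, t5, t6}| = 5.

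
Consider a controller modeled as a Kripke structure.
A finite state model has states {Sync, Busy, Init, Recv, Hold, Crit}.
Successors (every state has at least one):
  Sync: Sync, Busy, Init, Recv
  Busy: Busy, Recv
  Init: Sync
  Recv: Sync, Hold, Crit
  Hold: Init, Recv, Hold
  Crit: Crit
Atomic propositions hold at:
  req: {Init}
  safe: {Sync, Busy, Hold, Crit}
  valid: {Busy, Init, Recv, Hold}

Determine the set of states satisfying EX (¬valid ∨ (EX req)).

{Sync, Init, Recv, Hold, Crit}

Sat(¬valid) = {Sync, Crit}
Sat(EX req) = {s : some successor in {Init}} = {Sync, Hold}
Sat(¬valid ∨ (EX req)) = {Sync, Hold, Crit}
Sat(EX (¬valid ∨ (EX req))) = {s : some successor in {Sync, Hold, Crit}} = {Sync, Init, Recv, Hold, Crit}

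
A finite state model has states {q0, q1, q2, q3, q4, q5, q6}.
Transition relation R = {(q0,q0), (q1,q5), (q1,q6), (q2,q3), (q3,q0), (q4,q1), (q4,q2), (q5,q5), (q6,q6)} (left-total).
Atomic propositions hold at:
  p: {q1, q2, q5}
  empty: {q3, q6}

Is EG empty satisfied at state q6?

Yes

EG empty: greatest fixpoint, start Z0 = {q3, q6}, keep only states in Sat with some successor in Z. Z1 = {q6}; fixed.
Sat(EG empty) = {q6}
q6 ∈ Sat(EG empty) = {q6}, so the formula holds at q6.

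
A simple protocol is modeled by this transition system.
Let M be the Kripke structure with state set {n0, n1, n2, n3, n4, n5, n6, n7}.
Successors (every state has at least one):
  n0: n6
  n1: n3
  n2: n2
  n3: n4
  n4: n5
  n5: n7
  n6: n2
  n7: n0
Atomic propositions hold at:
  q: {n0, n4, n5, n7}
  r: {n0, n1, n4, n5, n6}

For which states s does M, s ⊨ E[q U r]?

{n0, n1, n4, n5, n6, n7}

E[q U r]: least fixpoint, start Z0 = Sat(r) = {n0, n1, n4, n5, n6}, add states in Sat(q) with some successor in Z. Z1 = {n0, n1, n4, n5, n6, n7}; fixed.
Sat(E[q U r]) = {n0, n1, n4, n5, n6, n7}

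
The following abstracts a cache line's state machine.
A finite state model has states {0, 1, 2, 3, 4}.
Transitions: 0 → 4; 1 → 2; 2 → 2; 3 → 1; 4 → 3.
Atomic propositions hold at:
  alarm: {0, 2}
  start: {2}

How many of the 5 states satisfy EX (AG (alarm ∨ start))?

2

Sat(alarm ∨ start) = {0, 2}
AG (alarm ∨ start): greatest fixpoint, start Z0 = {0, 2}, keep only states in Sat with every successor in Z. Z1 = {2}; fixed.
Sat(AG (alarm ∨ start)) = {2}
Sat(EX (AG (alarm ∨ start))) = {s : some successor in {2}} = {1, 2}
|Sat(EX (AG (alarm ∨ start)))| = |{1, 2}| = 2.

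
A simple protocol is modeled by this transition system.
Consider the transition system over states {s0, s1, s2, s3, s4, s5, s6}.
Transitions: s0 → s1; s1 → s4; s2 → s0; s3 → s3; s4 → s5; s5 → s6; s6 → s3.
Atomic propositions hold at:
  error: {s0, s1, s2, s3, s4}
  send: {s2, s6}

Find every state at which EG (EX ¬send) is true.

{s3, s6}

Sat(¬send) = {s0, s1, s3, s4, s5}
Sat(EX ¬send) = {s : some successor in {s0, s1, s3, s4, s5}} = {s0, s1, s2, s3, s4, s6}
EG (EX ¬send): greatest fixpoint, start Z0 = {s0, s1, s2, s3, s4, s6}, keep only states in Sat with some successor in Z. Z1 = {s0, s1, s2, s3, s6}; Z2 = {s0, s2, s3, s6}; Z3 = {s2, s3, s6}; Z4 = {s3, s6}; fixed.
Sat(EG (EX ¬send)) = {s3, s6}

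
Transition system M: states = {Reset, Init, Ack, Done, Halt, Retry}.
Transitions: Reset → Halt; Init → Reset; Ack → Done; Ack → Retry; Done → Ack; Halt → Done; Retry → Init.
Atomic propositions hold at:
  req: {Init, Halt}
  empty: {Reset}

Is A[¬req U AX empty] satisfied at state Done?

No

Sat(¬req) = {Reset, Ack, Done, Retry}
Sat(AX empty) = {s : every successor in {Reset}} = {Init}
A[¬req U AX empty]: least fixpoint, start Z0 = Sat(AX empty) = {Init}, add states in Sat(¬req) with every successor in Z. Z1 = {Init, Retry}; fixed.
Sat(A[¬req U AX empty]) = {Init, Retry}
Done ∉ Sat(A[¬req U AX empty]) = {Init, Retry}, so the formula does not hold at Done.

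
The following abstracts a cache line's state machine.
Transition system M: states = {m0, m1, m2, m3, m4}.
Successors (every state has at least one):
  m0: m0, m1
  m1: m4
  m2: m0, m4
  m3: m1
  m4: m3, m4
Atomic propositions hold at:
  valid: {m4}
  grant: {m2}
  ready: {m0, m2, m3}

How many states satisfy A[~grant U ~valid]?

4

Sat(~grant) = {m0, m1, m3, m4}
Sat(~valid) = {m0, m1, m2, m3}
A[~grant U ~valid]: least fixpoint, start Z0 = Sat(~valid) = {m0, m1, m2, m3}, add states in Sat(~grant) with every successor in Z. Already a fixed point.
Sat(A[~grant U ~valid]) = {m0, m1, m2, m3}
|Sat(A[~grant U ~valid])| = |{m0, m1, m2, m3}| = 4.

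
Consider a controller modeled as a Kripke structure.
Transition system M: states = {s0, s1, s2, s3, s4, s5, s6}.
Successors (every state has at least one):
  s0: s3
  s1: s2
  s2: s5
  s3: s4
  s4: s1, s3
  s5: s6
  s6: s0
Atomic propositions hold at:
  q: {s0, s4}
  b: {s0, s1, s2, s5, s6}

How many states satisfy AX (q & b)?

1

Sat(q & b) = {s0}
Sat(AX (q & b)) = {s : every successor in {s0}} = {s6}
|Sat(AX (q & b))| = |{s6}| = 1.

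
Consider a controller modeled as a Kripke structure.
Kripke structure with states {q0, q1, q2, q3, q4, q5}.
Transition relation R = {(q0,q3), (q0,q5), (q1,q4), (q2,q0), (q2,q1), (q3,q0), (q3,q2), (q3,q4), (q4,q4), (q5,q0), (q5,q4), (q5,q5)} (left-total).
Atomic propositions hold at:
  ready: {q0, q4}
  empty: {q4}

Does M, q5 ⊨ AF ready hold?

No

AF ready: least fixpoint, start Z0 = {q0, q4}, add states with every successor in Z. Z1 = {q0, q1, q4}; Z2 = {q0, q1, q2, q4}; Z3 = {q0, q1, q2, q3, q4}; fixed.
Sat(AF ready) = {q0, q1, q2, q3, q4}
q5 ∉ Sat(AF ready) = {q0, q1, q2, q3, q4}, so the formula does not hold at q5.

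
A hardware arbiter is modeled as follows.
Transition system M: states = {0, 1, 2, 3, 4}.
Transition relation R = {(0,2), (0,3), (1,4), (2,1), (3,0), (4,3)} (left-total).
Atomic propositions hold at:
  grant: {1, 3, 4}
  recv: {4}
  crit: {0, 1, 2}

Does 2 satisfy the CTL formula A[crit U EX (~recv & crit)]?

Yes

Sat(~recv) = {0, 1, 2, 3}
Sat(~recv & crit) = {0, 1, 2}
Sat(EX (~recv & crit)) = {s : some successor in {0, 1, 2}} = {0, 2, 3}
A[crit U EX (~recv & crit)]: least fixpoint, start Z0 = Sat(EX (~recv & crit)) = {0, 2, 3}, add states in Sat(crit) with every successor in Z. Already a fixed point.
Sat(A[crit U EX (~recv & crit)]) = {0, 2, 3}
2 ∈ Sat(A[crit U EX (~recv & crit)]) = {0, 2, 3}, so the formula holds at 2.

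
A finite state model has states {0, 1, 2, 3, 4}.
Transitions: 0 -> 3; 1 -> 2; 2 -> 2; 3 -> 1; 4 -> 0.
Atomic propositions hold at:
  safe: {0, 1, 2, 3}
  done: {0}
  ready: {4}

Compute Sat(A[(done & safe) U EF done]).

{0, 4}

Sat(done & safe) = {0}
EF done: least fixpoint, start Z0 = {0}, add states with some successor in Z. Z1 = {0, 4}; fixed.
Sat(EF done) = {0, 4}
A[(done & safe) U EF done]: least fixpoint, start Z0 = Sat(EF done) = {0, 4}, add states in Sat(done & safe) with every successor in Z. Already a fixed point.
Sat(A[(done & safe) U EF done]) = {0, 4}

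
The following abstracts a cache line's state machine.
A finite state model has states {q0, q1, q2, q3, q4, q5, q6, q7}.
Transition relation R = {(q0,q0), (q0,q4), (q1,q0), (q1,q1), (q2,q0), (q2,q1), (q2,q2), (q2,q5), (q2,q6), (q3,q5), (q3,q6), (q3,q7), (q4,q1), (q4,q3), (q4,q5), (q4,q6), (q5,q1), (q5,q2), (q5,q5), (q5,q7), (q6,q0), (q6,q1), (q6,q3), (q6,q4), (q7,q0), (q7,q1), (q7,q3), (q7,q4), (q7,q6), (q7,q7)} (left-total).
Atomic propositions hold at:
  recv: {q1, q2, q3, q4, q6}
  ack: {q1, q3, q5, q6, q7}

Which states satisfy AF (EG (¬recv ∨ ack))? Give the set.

{q0, q1, q3, q4, q5, q6, q7}

Sat(¬recv) = {q0, q5, q7}
Sat(¬recv ∨ ack) = {q0, q1, q3, q5, q6, q7}
EG (¬recv ∨ ack): greatest fixpoint, start Z0 = {q0, q1, q3, q5, q6, q7}, keep only states in Sat with some successor in Z. Already a fixed point.
Sat(EG (¬recv ∨ ack)) = {q0, q1, q3, q5, q6, q7}
AF (EG (¬recv ∨ ack)): least fixpoint, start Z0 = {q0, q1, q3, q5, q6, q7}, add states with every successor in Z. Z1 = {q0, q1, q3, q4, q5, q6, q7}; fixed.
Sat(AF (EG (¬recv ∨ ack))) = {q0, q1, q3, q4, q5, q6, q7}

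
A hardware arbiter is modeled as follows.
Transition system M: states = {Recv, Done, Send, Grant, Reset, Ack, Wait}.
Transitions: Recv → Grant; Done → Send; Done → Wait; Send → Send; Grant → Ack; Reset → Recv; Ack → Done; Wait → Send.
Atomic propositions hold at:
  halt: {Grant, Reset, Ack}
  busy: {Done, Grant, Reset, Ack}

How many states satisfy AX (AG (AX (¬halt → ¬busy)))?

Sat(¬halt) = {Recv, Done, Send, Wait}
Sat(¬busy) = {Recv, Send, Wait}
Sat(¬halt → ¬busy) = {Recv, Send, Grant, Reset, Ack, Wait}
Sat(AX (¬halt → ¬busy)) = {s : every successor in {Recv, Send, Grant, Reset, Ack, Wait}} = {Recv, Done, Send, Grant, Reset, Wait}
AG (AX (¬halt → ¬busy)): greatest fixpoint, start Z0 = {Recv, Done, Send, Grant, Reset, Wait}, keep only states in Sat with every successor in Z. Z1 = {Recv, Done, Send, Reset, Wait}; Z2 = {Done, Send, Reset, Wait}; Z3 = {Done, Send, Wait}; fixed.
Sat(AG (AX (¬halt → ¬busy))) = {Done, Send, Wait}
Sat(AX (AG (AX (¬halt → ¬busy)))) = {s : every successor in {Done, Send, Wait}} = {Done, Send, Ack, Wait}
|Sat(AX (AG (AX (¬halt → ¬busy))))| = |{Done, Send, Ack, Wait}| = 4.

4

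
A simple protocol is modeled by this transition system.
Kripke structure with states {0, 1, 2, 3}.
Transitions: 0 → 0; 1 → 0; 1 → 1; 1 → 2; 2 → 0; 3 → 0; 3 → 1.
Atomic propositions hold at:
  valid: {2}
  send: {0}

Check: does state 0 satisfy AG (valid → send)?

Yes

Sat(valid → send) = {0, 1, 3}
AG (valid → send): greatest fixpoint, start Z0 = {0, 1, 3}, keep only states in Sat with every successor in Z. Z1 = {0, 3}; Z2 = {0}; fixed.
Sat(AG (valid → send)) = {0}
0 ∈ Sat(AG (valid → send)) = {0}, so the formula holds at 0.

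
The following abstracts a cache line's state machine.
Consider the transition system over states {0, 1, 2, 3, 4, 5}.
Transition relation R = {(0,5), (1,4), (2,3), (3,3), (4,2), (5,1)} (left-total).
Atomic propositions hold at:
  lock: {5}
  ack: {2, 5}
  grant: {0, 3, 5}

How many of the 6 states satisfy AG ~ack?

Sat(~ack) = {0, 1, 3, 4}
AG ~ack: greatest fixpoint, start Z0 = {0, 1, 3, 4}, keep only states in Sat with every successor in Z. Z1 = {1, 3}; Z2 = {3}; fixed.
Sat(AG ~ack) = {3}
|Sat(AG ~ack)| = |{3}| = 1.

1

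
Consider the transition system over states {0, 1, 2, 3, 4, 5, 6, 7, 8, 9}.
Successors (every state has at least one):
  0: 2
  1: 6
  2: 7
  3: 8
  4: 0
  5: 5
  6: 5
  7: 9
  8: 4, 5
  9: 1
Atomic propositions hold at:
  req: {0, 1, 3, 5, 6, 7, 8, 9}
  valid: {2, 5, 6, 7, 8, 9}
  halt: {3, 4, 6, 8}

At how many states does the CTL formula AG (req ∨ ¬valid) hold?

5

Sat(¬valid) = {0, 1, 3, 4}
Sat(req ∨ ¬valid) = {0, 1, 3, 4, 5, 6, 7, 8, 9}
AG (req ∨ ¬valid): greatest fixpoint, start Z0 = {0, 1, 3, 4, 5, 6, 7, 8, 9}, keep only states in Sat with every successor in Z. Z1 = {1, 3, 4, 5, 6, 7, 8, 9}; Z2 = {1, 3, 5, 6, 7, 8, 9}; Z3 = {1, 3, 5, 6, 7, 9}; Z4 = {1, 5, 6, 7, 9}; fixed.
Sat(AG (req ∨ ¬valid)) = {1, 5, 6, 7, 9}
|Sat(AG (req ∨ ¬valid))| = |{1, 5, 6, 7, 9}| = 5.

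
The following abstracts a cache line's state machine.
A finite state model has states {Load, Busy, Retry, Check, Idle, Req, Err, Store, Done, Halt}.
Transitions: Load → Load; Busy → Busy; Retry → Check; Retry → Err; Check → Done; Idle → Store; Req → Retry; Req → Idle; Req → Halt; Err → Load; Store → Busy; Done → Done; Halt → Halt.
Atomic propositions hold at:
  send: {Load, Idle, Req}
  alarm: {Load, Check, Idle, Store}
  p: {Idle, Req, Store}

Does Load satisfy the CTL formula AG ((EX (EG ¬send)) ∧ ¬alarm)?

No

Sat(¬send) = {Busy, Retry, Check, Err, Store, Done, Halt}
EG ¬send: greatest fixpoint, start Z0 = {Busy, Retry, Check, Err, Store, Done, Halt}, keep only states in Sat with some successor in Z. Z1 = {Busy, Retry, Check, Store, Done, Halt}; fixed.
Sat(EG ¬send) = {Busy, Retry, Check, Store, Done, Halt}
Sat(EX (EG ¬send)) = {s : some successor in {Busy, Retry, Check, Store, Done, Halt}} = {Busy, Retry, Check, Idle, Req, Store, Done, Halt}
Sat(¬alarm) = {Busy, Retry, Req, Err, Done, Halt}
Sat((EX (EG ¬send)) ∧ ¬alarm) = {Busy, Retry, Req, Done, Halt}
AG ((EX (EG ¬send)) ∧ ¬alarm): greatest fixpoint, start Z0 = {Busy, Retry, Req, Done, Halt}, keep only states in Sat with every successor in Z. Z1 = {Busy, Done, Halt}; fixed.
Sat(AG ((EX (EG ¬send)) ∧ ¬alarm)) = {Busy, Done, Halt}
Load ∉ Sat(AG ((EX (EG ¬send)) ∧ ¬alarm)) = {Busy, Done, Halt}, so the formula does not hold at Load.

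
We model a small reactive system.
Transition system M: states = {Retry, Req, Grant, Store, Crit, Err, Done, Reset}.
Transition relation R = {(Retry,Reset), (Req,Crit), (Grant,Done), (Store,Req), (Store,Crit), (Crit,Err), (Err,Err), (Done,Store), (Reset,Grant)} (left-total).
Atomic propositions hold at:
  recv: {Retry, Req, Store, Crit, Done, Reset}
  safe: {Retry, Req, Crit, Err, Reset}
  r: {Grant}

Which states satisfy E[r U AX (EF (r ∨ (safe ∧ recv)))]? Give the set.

{Retry, Req, Grant, Store, Done, Reset}

Sat(safe ∧ recv) = {Retry, Req, Crit, Reset}
Sat(r ∨ (safe ∧ recv)) = {Retry, Req, Grant, Crit, Reset}
EF (r ∨ (safe ∧ recv)): least fixpoint, start Z0 = {Retry, Req, Grant, Crit, Reset}, add states with some successor in Z. Z1 = {Retry, Req, Grant, Store, Crit, Reset}; Z2 = {Retry, Req, Grant, Store, Crit, Done, Reset}; fixed.
Sat(EF (r ∨ (safe ∧ recv))) = {Retry, Req, Grant, Store, Crit, Done, Reset}
Sat(AX (EF (r ∨ (safe ∧ recv)))) = {s : every successor in {Retry, Req, Grant, Store, Crit, Done, Reset}} = {Retry, Req, Grant, Store, Done, Reset}
E[r U AX (EF (r ∨ (safe ∧ recv)))]: least fixpoint, start Z0 = Sat(AX (EF (r ∨ (safe ∧ recv)))) = {Retry, Req, Grant, Store, Done, Reset}, add states in Sat(r) with some successor in Z. Already a fixed point.
Sat(E[r U AX (EF (r ∨ (safe ∧ recv)))]) = {Retry, Req, Grant, Store, Done, Reset}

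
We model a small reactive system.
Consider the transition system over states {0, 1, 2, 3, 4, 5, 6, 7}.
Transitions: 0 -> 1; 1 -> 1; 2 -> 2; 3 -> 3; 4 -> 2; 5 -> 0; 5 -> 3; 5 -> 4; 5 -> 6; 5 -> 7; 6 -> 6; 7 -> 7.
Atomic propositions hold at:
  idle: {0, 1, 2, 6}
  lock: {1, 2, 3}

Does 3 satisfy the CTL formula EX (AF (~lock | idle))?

Sat(~lock) = {0, 4, 5, 6, 7}
Sat(~lock | idle) = {0, 1, 2, 4, 5, 6, 7}
AF (~lock | idle): least fixpoint, start Z0 = {0, 1, 2, 4, 5, 6, 7}, add states with every successor in Z. Already a fixed point.
Sat(AF (~lock | idle)) = {0, 1, 2, 4, 5, 6, 7}
Sat(EX (AF (~lock | idle))) = {s : some successor in {0, 1, 2, 4, 5, 6, 7}} = {0, 1, 2, 4, 5, 6, 7}
3 ∉ Sat(EX (AF (~lock | idle))) = {0, 1, 2, 4, 5, 6, 7}, so the formula does not hold at 3.

No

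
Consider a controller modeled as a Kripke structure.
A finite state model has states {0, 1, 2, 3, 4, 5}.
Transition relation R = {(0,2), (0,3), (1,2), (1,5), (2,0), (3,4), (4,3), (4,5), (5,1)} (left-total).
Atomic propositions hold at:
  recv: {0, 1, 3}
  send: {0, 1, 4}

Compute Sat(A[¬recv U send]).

{0, 1, 2, 4, 5}

Sat(¬recv) = {2, 4, 5}
A[¬recv U send]: least fixpoint, start Z0 = Sat(send) = {0, 1, 4}, add states in Sat(¬recv) with every successor in Z. Z1 = {0, 1, 2, 4, 5}; fixed.
Sat(A[¬recv U send]) = {0, 1, 2, 4, 5}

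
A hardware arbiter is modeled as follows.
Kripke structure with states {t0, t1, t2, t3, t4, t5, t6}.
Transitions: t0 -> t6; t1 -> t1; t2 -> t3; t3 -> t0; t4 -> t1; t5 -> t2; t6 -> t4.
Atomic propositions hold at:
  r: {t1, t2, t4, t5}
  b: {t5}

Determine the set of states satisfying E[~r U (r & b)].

{t5}

Sat(~r) = {t0, t3, t6}
Sat(r & b) = {t5}
E[~r U (r & b)]: least fixpoint, start Z0 = Sat((r & b)) = {t5}, add states in Sat(~r) with some successor in Z. Already a fixed point.
Sat(E[~r U (r & b)]) = {t5}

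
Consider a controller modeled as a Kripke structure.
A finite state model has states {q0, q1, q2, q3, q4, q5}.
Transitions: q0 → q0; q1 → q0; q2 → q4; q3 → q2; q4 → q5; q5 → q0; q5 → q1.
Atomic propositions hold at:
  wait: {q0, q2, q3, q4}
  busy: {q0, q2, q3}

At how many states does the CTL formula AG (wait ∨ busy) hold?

1

Sat(wait ∨ busy) = {q0, q2, q3, q4}
AG (wait ∨ busy): greatest fixpoint, start Z0 = {q0, q2, q3, q4}, keep only states in Sat with every successor in Z. Z1 = {q0, q2, q3}; Z2 = {q0, q3}; Z3 = {q0}; fixed.
Sat(AG (wait ∨ busy)) = {q0}
|Sat(AG (wait ∨ busy))| = |{q0}| = 1.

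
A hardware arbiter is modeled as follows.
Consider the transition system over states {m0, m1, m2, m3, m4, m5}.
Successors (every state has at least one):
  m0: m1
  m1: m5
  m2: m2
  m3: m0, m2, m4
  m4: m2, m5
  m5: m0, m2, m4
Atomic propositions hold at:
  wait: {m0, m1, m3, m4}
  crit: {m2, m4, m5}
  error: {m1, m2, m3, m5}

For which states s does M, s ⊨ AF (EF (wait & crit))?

{m0, m1, m3, m4, m5}

Sat(wait & crit) = {m4}
EF (wait & crit): least fixpoint, start Z0 = {m4}, add states with some successor in Z. Z1 = {m3, m4, m5}; Z2 = {m1, m3, m4, m5}; Z3 = {m0, m1, m3, m4, m5}; fixed.
Sat(EF (wait & crit)) = {m0, m1, m3, m4, m5}
AF (EF (wait & crit)): least fixpoint, start Z0 = {m0, m1, m3, m4, m5}, add states with every successor in Z. Already a fixed point.
Sat(AF (EF (wait & crit))) = {m0, m1, m3, m4, m5}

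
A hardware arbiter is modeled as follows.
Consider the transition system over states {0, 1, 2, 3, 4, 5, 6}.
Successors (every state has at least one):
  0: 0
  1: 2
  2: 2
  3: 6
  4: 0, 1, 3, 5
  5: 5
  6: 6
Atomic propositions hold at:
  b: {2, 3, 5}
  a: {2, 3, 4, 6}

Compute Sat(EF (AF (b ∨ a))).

{1, 2, 3, 4, 5, 6}

Sat(b ∨ a) = {2, 3, 4, 5, 6}
AF (b ∨ a): least fixpoint, start Z0 = {2, 3, 4, 5, 6}, add states with every successor in Z. Z1 = {1, 2, 3, 4, 5, 6}; fixed.
Sat(AF (b ∨ a)) = {1, 2, 3, 4, 5, 6}
EF (AF (b ∨ a)): least fixpoint, start Z0 = {1, 2, 3, 4, 5, 6}, add states with some successor in Z. Already a fixed point.
Sat(EF (AF (b ∨ a))) = {1, 2, 3, 4, 5, 6}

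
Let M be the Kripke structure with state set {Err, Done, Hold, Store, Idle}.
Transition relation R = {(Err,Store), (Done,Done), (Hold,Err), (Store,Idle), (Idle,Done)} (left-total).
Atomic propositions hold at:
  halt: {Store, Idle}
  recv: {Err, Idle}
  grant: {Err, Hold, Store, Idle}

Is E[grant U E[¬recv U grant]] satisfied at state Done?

Sat(¬recv) = {Done, Hold, Store}
E[¬recv U grant]: least fixpoint, start Z0 = Sat(grant) = {Err, Hold, Store, Idle}, add states in Sat(¬recv) with some successor in Z. Already a fixed point.
Sat(E[¬recv U grant]) = {Err, Hold, Store, Idle}
E[grant U E[¬recv U grant]]: least fixpoint, start Z0 = Sat(E[¬recv U grant]) = {Err, Hold, Store, Idle}, add states in Sat(grant) with some successor in Z. Already a fixed point.
Sat(E[grant U E[¬recv U grant]]) = {Err, Hold, Store, Idle}
Done ∉ Sat(E[grant U E[¬recv U grant]]) = {Err, Hold, Store, Idle}, so the formula does not hold at Done.

No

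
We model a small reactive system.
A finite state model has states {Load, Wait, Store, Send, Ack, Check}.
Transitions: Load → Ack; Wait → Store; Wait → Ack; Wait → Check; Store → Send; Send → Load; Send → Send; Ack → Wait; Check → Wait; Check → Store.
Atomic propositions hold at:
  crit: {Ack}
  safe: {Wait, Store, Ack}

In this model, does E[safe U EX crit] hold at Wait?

Sat(EX crit) = {s : some successor in {Ack}} = {Load, Wait}
E[safe U EX crit]: least fixpoint, start Z0 = Sat(EX crit) = {Load, Wait}, add states in Sat(safe) with some successor in Z. Z1 = {Load, Wait, Ack}; fixed.
Sat(E[safe U EX crit]) = {Load, Wait, Ack}
Wait ∈ Sat(E[safe U EX crit]) = {Load, Wait, Ack}, so the formula holds at Wait.

Yes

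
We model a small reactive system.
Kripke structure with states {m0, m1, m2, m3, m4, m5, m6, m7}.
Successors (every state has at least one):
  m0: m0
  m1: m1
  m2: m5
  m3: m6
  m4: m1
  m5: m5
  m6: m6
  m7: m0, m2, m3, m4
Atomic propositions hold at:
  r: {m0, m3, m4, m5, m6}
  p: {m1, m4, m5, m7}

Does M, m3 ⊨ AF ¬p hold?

Sat(¬p) = {m0, m2, m3, m6}
AF ¬p: least fixpoint, start Z0 = {m0, m2, m3, m6}, add states with every successor in Z. Already a fixed point.
Sat(AF ¬p) = {m0, m2, m3, m6}
m3 ∈ Sat(AF ¬p) = {m0, m2, m3, m6}, so the formula holds at m3.

Yes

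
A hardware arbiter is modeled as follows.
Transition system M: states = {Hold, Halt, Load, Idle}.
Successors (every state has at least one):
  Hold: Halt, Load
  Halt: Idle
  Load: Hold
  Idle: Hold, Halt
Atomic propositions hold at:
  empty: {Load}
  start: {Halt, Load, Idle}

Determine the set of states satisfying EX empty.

{Hold}

Sat(EX empty) = {s : some successor in {Load}} = {Hold}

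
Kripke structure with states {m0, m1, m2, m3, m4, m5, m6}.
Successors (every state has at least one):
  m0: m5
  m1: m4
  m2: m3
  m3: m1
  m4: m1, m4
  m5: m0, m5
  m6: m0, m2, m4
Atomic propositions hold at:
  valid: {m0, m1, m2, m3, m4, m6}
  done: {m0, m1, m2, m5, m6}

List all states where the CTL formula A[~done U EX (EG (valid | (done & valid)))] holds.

{m1, m2, m3, m4, m6}

Sat(~done) = {m3, m4}
Sat(done & valid) = {m0, m1, m2, m6}
Sat(valid | (done & valid)) = {m0, m1, m2, m3, m4, m6}
EG (valid | (done & valid)): greatest fixpoint, start Z0 = {m0, m1, m2, m3, m4, m6}, keep only states in Sat with some successor in Z. Z1 = {m1, m2, m3, m4, m6}; fixed.
Sat(EG (valid | (done & valid))) = {m1, m2, m3, m4, m6}
Sat(EX (EG (valid | (done & valid)))) = {s : some successor in {m1, m2, m3, m4, m6}} = {m1, m2, m3, m4, m6}
A[~done U EX (EG (valid | (done & valid)))]: least fixpoint, start Z0 = Sat(EX (EG (valid | (done & valid)))) = {m1, m2, m3, m4, m6}, add states in Sat(~done) with every successor in Z. Already a fixed point.
Sat(A[~done U EX (EG (valid | (done & valid)))]) = {m1, m2, m3, m4, m6}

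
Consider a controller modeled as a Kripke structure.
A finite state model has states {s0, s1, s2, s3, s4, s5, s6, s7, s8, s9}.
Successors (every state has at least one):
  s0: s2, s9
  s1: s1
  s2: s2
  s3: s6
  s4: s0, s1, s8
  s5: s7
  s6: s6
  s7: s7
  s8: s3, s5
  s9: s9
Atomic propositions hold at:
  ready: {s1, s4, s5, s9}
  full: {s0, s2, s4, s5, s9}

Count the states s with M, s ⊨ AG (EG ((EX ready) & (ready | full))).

Sat(EX ready) = {s : some successor in {s1, s4, s5, s9}} = {s0, s1, s4, s8, s9}
Sat(ready | full) = {s0, s1, s2, s4, s5, s9}
Sat((EX ready) & (ready | full)) = {s0, s1, s4, s9}
EG ((EX ready) & (ready | full)): greatest fixpoint, start Z0 = {s0, s1, s4, s9}, keep only states in Sat with some successor in Z. Already a fixed point.
Sat(EG ((EX ready) & (ready | full))) = {s0, s1, s4, s9}
AG (EG ((EX ready) & (ready | full))): greatest fixpoint, start Z0 = {s0, s1, s4, s9}, keep only states in Sat with every successor in Z. Z1 = {s1, s9}; fixed.
Sat(AG (EG ((EX ready) & (ready | full)))) = {s1, s9}
|Sat(AG (EG ((EX ready) & (ready | full))))| = |{s1, s9}| = 2.

2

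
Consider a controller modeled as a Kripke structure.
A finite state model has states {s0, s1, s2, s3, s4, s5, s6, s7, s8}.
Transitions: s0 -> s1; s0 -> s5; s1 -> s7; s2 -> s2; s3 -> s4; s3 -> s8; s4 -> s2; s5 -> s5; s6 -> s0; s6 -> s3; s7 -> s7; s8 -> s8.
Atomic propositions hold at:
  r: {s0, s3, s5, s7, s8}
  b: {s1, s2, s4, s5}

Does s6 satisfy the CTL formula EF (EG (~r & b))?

Yes

Sat(~r) = {s1, s2, s4, s6}
Sat(~r & b) = {s1, s2, s4}
EG (~r & b): greatest fixpoint, start Z0 = {s1, s2, s4}, keep only states in Sat with some successor in Z. Z1 = {s2, s4}; fixed.
Sat(EG (~r & b)) = {s2, s4}
EF (EG (~r & b)): least fixpoint, start Z0 = {s2, s4}, add states with some successor in Z. Z1 = {s2, s3, s4}; Z2 = {s2, s3, s4, s6}; fixed.
Sat(EF (EG (~r & b))) = {s2, s3, s4, s6}
s6 ∈ Sat(EF (EG (~r & b))) = {s2, s3, s4, s6}, so the formula holds at s6.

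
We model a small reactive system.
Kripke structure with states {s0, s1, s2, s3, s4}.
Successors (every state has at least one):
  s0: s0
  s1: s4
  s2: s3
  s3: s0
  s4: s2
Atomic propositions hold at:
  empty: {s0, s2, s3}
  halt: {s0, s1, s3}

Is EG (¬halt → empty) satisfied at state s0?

Yes

Sat(¬halt) = {s2, s4}
Sat(¬halt → empty) = {s0, s1, s2, s3}
EG (¬halt → empty): greatest fixpoint, start Z0 = {s0, s1, s2, s3}, keep only states in Sat with some successor in Z. Z1 = {s0, s2, s3}; fixed.
Sat(EG (¬halt → empty)) = {s0, s2, s3}
s0 ∈ Sat(EG (¬halt → empty)) = {s0, s2, s3}, so the formula holds at s0.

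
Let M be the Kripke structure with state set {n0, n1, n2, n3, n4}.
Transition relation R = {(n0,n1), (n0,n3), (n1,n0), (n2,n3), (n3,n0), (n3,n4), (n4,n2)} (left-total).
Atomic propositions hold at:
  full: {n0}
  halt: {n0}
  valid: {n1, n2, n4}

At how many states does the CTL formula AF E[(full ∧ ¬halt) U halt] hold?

Sat(¬halt) = {n1, n2, n3, n4}
Sat(full ∧ ¬halt) = ∅
E[(full ∧ ¬halt) U halt]: least fixpoint, start Z0 = Sat(halt) = {n0}, add states in Sat(full ∧ ¬halt) with some successor in Z. Already a fixed point.
Sat(E[(full ∧ ¬halt) U halt]) = {n0}
AF E[(full ∧ ¬halt) U halt]: least fixpoint, start Z0 = {n0}, add states with every successor in Z. Z1 = {n0, n1}; fixed.
Sat(AF E[(full ∧ ¬halt) U halt]) = {n0, n1}
|Sat(AF E[(full ∧ ¬halt) U halt])| = |{n0, n1}| = 2.

2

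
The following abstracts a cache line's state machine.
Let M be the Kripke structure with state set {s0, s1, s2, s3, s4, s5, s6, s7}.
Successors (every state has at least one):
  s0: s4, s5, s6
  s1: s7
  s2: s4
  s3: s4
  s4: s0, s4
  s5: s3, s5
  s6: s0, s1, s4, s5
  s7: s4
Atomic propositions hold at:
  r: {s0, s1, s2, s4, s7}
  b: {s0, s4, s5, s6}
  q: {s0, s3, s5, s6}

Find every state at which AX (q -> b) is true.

{s0, s1, s2, s3, s4, s6, s7}

Sat(q -> b) = {s0, s1, s2, s4, s5, s6, s7}
Sat(AX (q -> b)) = {s : every successor in {s0, s1, s2, s4, s5, s6, s7}} = {s0, s1, s2, s3, s4, s6, s7}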